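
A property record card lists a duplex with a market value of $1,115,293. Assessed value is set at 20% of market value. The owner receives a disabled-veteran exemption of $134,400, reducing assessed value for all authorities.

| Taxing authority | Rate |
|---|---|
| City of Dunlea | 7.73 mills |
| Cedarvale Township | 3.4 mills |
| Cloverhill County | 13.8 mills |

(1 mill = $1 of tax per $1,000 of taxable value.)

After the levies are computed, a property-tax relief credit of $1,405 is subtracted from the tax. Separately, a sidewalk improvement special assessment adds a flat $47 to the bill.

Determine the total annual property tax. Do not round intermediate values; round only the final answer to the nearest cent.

$852.26

Assessed value = $1,115,293 × 0.2 = $223,058.6
Taxable value = $223,058.6 − $134,400 = $88,658.6
City of Dunlea: $88,658.6 × 0.00773 = $685.330978
Cedarvale Township: $88,658.6 × 0.0034 = $301.43924
Cloverhill County: $88,658.6 × 0.0138 = $1,223.48868
Levies subtotal = $2,210.258898
After credit = $2,210.258898 − $1,405 = $805.258898
Total = $805.258898 + $47 = $852.258898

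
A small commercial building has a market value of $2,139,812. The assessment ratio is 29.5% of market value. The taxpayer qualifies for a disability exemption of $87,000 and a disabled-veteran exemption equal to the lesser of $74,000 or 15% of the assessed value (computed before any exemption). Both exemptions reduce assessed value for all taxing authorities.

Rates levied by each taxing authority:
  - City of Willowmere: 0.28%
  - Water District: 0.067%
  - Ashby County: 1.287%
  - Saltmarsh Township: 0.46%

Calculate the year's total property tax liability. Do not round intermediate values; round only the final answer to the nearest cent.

Assessed value = $2,139,812 × 0.295 = $631,244.54
Disabled-veteran exemption = min($74,000, 15% × $631,244.54) = min($74,000, $94,686.681) = $74,000 (dollar cap binds)
Taxable value = $631,244.54 − $87,000 − $74,000 = $470,244.54
City of Willowmere: $470,244.54 × 0.0028 = $1,316.684712
Water District: $470,244.54 × 0.00067 = $315.0638418
Ashby County: $470,244.54 × 0.01287 = $6,052.0472298
Saltmarsh Township: $470,244.54 × 0.0046 = $2,163.124884
Total = $9,846.9206676

$9,846.92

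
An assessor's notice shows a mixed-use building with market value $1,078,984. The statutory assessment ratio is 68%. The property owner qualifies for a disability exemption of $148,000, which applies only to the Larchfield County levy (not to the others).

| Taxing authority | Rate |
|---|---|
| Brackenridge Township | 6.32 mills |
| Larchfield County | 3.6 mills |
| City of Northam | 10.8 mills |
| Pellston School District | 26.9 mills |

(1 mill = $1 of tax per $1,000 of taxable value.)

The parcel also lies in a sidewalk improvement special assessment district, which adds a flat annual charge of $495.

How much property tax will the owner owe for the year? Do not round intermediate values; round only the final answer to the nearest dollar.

Assessed value = $1,078,984 × 0.68 = $733,709.12
Brackenridge Township: $733,709.12 × 0.00632 = $4,637.0416384
Larchfield County: ($733,709.12 − $148,000) × 0.0036 = $585,709.12 × 0.0036 = $2,108.552832
City of Northam: $733,709.12 × 0.0108 = $7,924.058496
Pellston School District: $733,709.12 × 0.0269 = $19,736.775328
Levies subtotal = $34,406.4282944
Total = $34,406.4282944 + $495 = $34,901.4282944

$34,901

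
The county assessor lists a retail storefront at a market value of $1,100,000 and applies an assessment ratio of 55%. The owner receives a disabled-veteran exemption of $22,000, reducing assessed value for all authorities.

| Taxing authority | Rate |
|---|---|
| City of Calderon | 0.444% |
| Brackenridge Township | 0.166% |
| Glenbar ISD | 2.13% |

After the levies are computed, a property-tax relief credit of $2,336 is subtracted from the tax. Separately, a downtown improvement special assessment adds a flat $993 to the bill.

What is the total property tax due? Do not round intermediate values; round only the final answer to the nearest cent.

$14,631.20

Assessed value = $1,100,000 × 0.55 = $605,000
Taxable value = $605,000 − $22,000 = $583,000
City of Calderon: $583,000 × 0.00444 = $2,588.52
Brackenridge Township: $583,000 × 0.00166 = $967.78
Glenbar ISD: $583,000 × 0.0213 = $12,417.9
Levies subtotal = $15,974.2
After credit = $15,974.2 − $2,336 = $13,638.2
Total = $13,638.2 + $993 = $14,631.2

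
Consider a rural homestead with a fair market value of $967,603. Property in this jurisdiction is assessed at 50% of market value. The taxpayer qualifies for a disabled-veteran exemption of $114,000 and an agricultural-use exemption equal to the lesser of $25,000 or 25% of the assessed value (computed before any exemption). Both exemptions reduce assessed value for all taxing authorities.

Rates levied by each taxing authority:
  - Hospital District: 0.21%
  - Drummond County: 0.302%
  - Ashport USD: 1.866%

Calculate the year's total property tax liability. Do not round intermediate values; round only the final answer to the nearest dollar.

Assessed value = $967,603 × 0.5 = $483,801.5
Agricultural-use exemption = min($25,000, 25% × $483,801.5) = min($25,000, $120,950.375) = $25,000 (dollar cap binds)
Taxable value = $483,801.5 − $114,000 − $25,000 = $344,801.5
Hospital District: $344,801.5 × 0.0021 = $724.08315
Drummond County: $344,801.5 × 0.00302 = $1,041.30053
Ashport USD: $344,801.5 × 0.01866 = $6,433.99599
Total = $8,199.37967

$8,199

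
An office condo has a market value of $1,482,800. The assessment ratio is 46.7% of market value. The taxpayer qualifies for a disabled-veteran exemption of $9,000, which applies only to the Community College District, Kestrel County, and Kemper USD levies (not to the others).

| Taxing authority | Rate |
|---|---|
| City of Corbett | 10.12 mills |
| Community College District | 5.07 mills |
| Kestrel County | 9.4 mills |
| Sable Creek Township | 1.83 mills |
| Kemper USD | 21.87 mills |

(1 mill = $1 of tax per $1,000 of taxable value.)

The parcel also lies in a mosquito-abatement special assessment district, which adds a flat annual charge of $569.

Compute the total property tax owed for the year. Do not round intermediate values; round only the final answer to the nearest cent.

Assessed value = $1,482,800 × 0.467 = $692,467.6
City of Corbett: $692,467.6 × 0.01012 = $7,007.772112
Community College District: ($692,467.6 − $9,000) × 0.00507 = $683,467.6 × 0.00507 = $3,465.180732
Kestrel County: ($692,467.6 − $9,000) × 0.0094 = $683,467.6 × 0.0094 = $6,424.59544
Sable Creek Township: $692,467.6 × 0.00183 = $1,267.215708
Kemper USD: ($692,467.6 − $9,000) × 0.02187 = $683,467.6 × 0.02187 = $14,947.436412
Levies subtotal = $33,112.200404
Total = $33,112.200404 + $569 = $33,681.200404

$33,681.20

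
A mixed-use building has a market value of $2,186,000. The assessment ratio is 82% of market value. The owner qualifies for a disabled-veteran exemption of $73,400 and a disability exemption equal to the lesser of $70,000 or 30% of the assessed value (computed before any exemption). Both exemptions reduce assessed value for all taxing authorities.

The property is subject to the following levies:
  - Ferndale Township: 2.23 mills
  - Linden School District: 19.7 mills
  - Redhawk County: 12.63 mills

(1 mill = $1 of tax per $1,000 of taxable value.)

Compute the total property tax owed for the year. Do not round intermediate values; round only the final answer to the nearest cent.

$56,993.59

Assessed value = $2,186,000 × 0.82 = $1,792,520
Disability exemption = min($70,000, 30% × $1,792,520) = min($70,000, $537,756) = $70,000 (dollar cap binds)
Taxable value = $1,792,520 − $73,400 − $70,000 = $1,649,120
Ferndale Township: $1,649,120 × 0.00223 = $3,677.5376
Linden School District: $1,649,120 × 0.0197 = $32,487.664
Redhawk County: $1,649,120 × 0.01263 = $20,828.3856
Total = $56,993.5872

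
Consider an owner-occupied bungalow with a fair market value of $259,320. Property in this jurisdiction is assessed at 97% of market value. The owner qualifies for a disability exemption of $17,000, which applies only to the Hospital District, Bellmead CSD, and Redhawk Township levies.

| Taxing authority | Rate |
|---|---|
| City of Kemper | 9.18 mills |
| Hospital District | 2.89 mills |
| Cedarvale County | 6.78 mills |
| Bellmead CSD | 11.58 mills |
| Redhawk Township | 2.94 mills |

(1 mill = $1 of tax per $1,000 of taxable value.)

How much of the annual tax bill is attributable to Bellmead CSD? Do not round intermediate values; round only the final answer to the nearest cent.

$2,715.98

Assessed value = $259,320 × 0.97 = $251,540.4
Bellmead CSD taxable value = $251,540.4 − $17,000 = $234,540.4
Bellmead CSD levy = $234,540.4 × 0.01158 = $2,715.977832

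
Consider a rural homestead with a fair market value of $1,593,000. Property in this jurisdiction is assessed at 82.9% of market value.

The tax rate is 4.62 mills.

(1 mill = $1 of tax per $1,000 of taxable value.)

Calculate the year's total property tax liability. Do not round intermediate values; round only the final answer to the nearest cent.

$6,101.16

Assessed value = $1,593,000 × 0.829 = $1,320,597
Tax = $1,320,597 × 0.00462 = $6,101.15814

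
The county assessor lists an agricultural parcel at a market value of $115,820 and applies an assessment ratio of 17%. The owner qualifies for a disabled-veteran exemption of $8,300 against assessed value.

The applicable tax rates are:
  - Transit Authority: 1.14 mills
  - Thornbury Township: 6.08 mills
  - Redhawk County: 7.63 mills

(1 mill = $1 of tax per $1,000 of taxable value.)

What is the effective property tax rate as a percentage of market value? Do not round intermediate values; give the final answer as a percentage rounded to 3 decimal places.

0.146%

Assessed value = $115,820 × 0.17 = $19,689.4
Taxable value = $19,689.4 − $8,300 = $11,389.4
Transit Authority: $11,389.4 × 0.00114 = $12.983916
Thornbury Township: $11,389.4 × 0.00608 = $69.247552
Redhawk County: $11,389.4 × 0.00763 = $86.901122
Total tax = $169.13259
Effective rate = $169.13259 ÷ $115,820 = 0.146% of market value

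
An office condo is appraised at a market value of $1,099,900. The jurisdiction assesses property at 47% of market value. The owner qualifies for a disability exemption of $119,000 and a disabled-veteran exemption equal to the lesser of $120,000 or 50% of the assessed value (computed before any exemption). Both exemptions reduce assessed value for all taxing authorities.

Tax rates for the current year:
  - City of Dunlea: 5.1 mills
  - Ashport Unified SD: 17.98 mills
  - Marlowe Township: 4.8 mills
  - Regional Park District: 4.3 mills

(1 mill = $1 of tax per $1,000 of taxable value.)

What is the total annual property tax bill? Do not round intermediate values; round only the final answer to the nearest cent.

$8,944.53

Assessed value = $1,099,900 × 0.47 = $516,953
Disabled-veteran exemption = min($120,000, 50% × $516,953) = min($120,000, $258,476.5) = $120,000 (dollar cap binds)
Taxable value = $516,953 − $119,000 − $120,000 = $277,953
City of Dunlea: $277,953 × 0.0051 = $1,417.5603
Ashport Unified SD: $277,953 × 0.01798 = $4,997.59494
Marlowe Township: $277,953 × 0.0048 = $1,334.1744
Regional Park District: $277,953 × 0.0043 = $1,195.1979
Total = $8,944.52754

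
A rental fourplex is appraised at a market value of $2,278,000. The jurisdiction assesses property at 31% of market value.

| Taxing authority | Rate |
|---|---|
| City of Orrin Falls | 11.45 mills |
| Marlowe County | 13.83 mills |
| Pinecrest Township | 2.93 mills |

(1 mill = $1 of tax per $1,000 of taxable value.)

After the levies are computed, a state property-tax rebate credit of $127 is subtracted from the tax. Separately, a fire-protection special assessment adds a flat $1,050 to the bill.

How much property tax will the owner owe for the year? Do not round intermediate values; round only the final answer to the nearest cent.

Assessed value = $2,278,000 × 0.31 = $706,180
City of Orrin Falls: $706,180 × 0.01145 = $8,085.761
Marlowe County: $706,180 × 0.01383 = $9,766.4694
Pinecrest Township: $706,180 × 0.00293 = $2,069.1074
Levies subtotal = $19,921.3378
After credit = $19,921.3378 − $127 = $19,794.3378
Total = $19,794.3378 + $1,050 = $20,844.3378

$20,844.34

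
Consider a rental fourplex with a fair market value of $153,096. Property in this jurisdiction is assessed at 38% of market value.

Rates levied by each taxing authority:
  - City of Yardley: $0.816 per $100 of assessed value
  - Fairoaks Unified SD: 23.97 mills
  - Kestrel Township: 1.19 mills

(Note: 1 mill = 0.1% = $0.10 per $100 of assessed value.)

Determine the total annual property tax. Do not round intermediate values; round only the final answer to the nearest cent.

Assessed value = $153,096 × 0.38 = $58,176.48
City of Yardley: $58,176.48 × 0.00816 = $474.7200768
Fairoaks Unified SD: $58,176.48 × 0.02397 = $1,394.4902256
Kestrel Township: $58,176.48 × 0.00119 = $69.2300112
Total = $1,938.4403136

$1,938.44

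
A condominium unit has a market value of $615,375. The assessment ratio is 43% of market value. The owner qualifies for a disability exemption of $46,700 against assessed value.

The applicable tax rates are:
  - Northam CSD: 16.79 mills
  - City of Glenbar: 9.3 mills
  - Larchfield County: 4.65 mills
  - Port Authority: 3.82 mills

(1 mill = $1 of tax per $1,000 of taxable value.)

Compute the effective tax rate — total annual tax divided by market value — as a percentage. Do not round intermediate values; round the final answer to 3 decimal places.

Assessed value = $615,375 × 0.43 = $264,611.25
Taxable value = $264,611.25 − $46,700 = $217,911.25
Northam CSD: $217,911.25 × 0.01679 = $3,658.7298875
City of Glenbar: $217,911.25 × 0.0093 = $2,026.574625
Larchfield County: $217,911.25 × 0.00465 = $1,013.2873125
Port Authority: $217,911.25 × 0.00382 = $832.420975
Total tax = $7,531.0128
Effective rate = $7,531.0128 ÷ $615,375 = 1.224% of market value

1.224%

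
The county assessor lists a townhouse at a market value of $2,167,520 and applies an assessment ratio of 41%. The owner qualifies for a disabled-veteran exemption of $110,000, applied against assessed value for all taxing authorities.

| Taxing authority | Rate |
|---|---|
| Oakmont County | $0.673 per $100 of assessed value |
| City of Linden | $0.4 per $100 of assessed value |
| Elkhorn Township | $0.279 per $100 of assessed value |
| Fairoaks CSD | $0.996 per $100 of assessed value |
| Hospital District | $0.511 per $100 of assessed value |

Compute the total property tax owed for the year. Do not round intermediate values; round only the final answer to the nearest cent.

$22,262.55

Assessed value = $2,167,520 × 0.41 = $888,683.2
Taxable value = $888,683.2 − $110,000 = $778,683.2
Oakmont County: $778,683.2 × 0.00673 = $5,240.537936
City of Linden: $778,683.2 × 0.004 = $3,114.7328
Elkhorn Township: $778,683.2 × 0.00279 = $2,172.526128
Fairoaks CSD: $778,683.2 × 0.00996 = $7,755.684672
Hospital District: $778,683.2 × 0.00511 = $3,979.071152
Total = $5,240.537936 + $3,114.7328 + $2,172.526128 + $7,755.684672 + $3,979.071152 = $22,262.552688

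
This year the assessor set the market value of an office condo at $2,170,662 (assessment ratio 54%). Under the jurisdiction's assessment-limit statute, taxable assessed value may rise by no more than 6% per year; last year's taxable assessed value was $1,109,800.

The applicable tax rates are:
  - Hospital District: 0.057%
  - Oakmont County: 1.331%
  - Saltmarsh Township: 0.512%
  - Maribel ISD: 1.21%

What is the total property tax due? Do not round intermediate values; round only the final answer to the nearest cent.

Uncapped assessed value = $2,170,662 × 0.54 = $1,172,157.48
Cap limit = $1,109,800 × 1.06 = $1,176,388
Taxable assessed value = min($1,172,157.48, $1,176,388) = $1,172,157.48 (cap does not bind)
Hospital District: $1,172,157.48 × 0.00057 = $668.1297636
Oakmont County: $1,172,157.48 × 0.01331 = $15,601.4160588
Saltmarsh Township: $1,172,157.48 × 0.00512 = $6,001.4462976
Maribel ISD: $1,172,157.48 × 0.0121 = $14,183.105508
Total = $36,454.097628

$36,454.10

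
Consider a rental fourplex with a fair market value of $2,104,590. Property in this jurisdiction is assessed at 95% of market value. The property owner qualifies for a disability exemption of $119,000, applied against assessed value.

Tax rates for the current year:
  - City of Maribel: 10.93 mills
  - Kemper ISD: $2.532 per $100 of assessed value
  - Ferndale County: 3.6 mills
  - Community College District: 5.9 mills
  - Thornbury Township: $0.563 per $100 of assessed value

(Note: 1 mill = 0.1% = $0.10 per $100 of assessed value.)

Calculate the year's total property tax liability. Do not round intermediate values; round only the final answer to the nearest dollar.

$96,613

Assessed value = $2,104,590 × 0.95 = $1,999,360.5
Taxable value = $1,999,360.5 − $119,000 = $1,880,360.5
City of Maribel: $1,880,360.5 × 0.01093 = $20,552.340265
Kemper ISD: $1,880,360.5 × 0.02532 = $47,610.72786
Ferndale County: $1,880,360.5 × 0.0036 = $6,769.2978
Community College District: $1,880,360.5 × 0.0059 = $11,094.12695
Thornbury Township: $1,880,360.5 × 0.00563 = $10,586.429615
Total = $96,612.92249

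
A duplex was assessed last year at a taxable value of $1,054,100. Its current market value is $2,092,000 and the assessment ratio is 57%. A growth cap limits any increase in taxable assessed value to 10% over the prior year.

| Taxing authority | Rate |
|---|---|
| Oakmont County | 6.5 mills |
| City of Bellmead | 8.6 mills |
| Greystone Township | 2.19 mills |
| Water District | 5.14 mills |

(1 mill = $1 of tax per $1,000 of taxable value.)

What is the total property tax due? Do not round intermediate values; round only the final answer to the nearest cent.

Uncapped assessed value = $2,092,000 × 0.57 = $1,192,440
Cap limit = $1,054,100 × 1.1 = $1,159,510
Taxable assessed value = min($1,192,440, $1,159,510) = $1,159,510 (cap binds)
Oakmont County: $1,159,510 × 0.0065 = $7,536.815
City of Bellmead: $1,159,510 × 0.0086 = $9,971.786
Greystone Township: $1,159,510 × 0.00219 = $2,539.3269
Water District: $1,159,510 × 0.00514 = $5,959.8814
Total = $26,007.8093

$26,007.81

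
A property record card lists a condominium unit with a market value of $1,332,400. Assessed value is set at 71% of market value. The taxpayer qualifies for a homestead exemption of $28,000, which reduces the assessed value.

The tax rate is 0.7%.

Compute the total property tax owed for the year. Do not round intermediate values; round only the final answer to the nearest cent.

Assessed value = $1,332,400 × 0.71 = $946,004
Taxable value = $946,004 − $28,000 = $918,004
Tax = $918,004 × 0.007 = $6,426.028

$6,426.03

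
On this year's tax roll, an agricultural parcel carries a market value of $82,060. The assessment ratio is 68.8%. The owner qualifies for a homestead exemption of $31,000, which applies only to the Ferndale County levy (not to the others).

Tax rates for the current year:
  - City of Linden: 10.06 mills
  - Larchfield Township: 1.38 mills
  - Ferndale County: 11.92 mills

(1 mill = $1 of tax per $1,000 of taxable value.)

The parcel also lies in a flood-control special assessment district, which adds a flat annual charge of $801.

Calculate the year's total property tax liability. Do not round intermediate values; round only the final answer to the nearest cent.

Assessed value = $82,060 × 0.688 = $56,457.28
City of Linden: $56,457.28 × 0.01006 = $567.9602368
Larchfield Township: $56,457.28 × 0.00138 = $77.9110464
Ferndale County: ($56,457.28 − $31,000) × 0.01192 = $25,457.28 × 0.01192 = $303.4507776
Levies subtotal = $949.3220608
Total = $949.3220608 + $801 = $1,750.3220608

$1,750.32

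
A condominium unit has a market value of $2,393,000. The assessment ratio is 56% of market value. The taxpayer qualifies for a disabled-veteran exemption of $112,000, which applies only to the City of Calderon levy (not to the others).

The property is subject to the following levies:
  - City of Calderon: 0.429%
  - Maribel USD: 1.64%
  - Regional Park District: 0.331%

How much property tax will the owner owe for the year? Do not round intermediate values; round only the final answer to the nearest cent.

Assessed value = $2,393,000 × 0.56 = $1,340,080
City of Calderon: ($1,340,080 − $112,000) × 0.00429 = $1,228,080 × 0.00429 = $5,268.4632
Maribel USD: $1,340,080 × 0.0164 = $21,977.312
Regional Park District: $1,340,080 × 0.00331 = $4,435.6648
Total = $31,681.44

$31,681.44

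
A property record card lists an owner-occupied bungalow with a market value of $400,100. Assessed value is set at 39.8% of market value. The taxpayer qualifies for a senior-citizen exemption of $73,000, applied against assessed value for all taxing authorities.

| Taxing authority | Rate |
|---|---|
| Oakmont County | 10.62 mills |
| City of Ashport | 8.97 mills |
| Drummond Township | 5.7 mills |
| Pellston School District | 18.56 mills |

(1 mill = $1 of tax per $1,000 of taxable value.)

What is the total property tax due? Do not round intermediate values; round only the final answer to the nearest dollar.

Assessed value = $400,100 × 0.398 = $159,239.8
Taxable value = $159,239.8 − $73,000 = $86,239.8
Oakmont County: $86,239.8 × 0.01062 = $915.866676
City of Ashport: $86,239.8 × 0.00897 = $773.571006
Drummond Township: $86,239.8 × 0.0057 = $491.56686
Pellston School District: $86,239.8 × 0.01856 = $1,600.610688
Total = $915.866676 + $773.571006 + $491.56686 + $1,600.610688 = $3,781.61523

$3,782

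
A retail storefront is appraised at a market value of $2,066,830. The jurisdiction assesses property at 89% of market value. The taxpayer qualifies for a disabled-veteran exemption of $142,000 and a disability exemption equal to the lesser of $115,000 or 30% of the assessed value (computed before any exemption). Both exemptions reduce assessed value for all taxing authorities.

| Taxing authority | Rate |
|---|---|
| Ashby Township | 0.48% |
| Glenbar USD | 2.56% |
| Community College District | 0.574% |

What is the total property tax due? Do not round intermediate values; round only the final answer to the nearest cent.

Assessed value = $2,066,830 × 0.89 = $1,839,478.7
Disability exemption = min($115,000, 30% × $1,839,478.7) = min($115,000, $551,843.61) = $115,000 (dollar cap binds)
Taxable value = $1,839,478.7 − $142,000 − $115,000 = $1,582,478.7
Ashby Township: $1,582,478.7 × 0.0048 = $7,595.89776
Glenbar USD: $1,582,478.7 × 0.0256 = $40,511.45472
Community College District: $1,582,478.7 × 0.00574 = $9,083.427738
Total = $57,190.780218

$57,190.78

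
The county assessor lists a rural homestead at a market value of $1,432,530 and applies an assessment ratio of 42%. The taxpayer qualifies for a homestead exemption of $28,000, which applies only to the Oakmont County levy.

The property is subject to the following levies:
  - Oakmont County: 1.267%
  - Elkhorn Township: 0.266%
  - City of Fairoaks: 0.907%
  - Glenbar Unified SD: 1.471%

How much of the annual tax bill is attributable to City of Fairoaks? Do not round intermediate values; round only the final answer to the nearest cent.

Assessed value = $1,432,530 × 0.42 = $601,662.6
City of Fairoaks taxable value = $601,662.6 (exemption does not apply)
City of Fairoaks levy = $601,662.6 × 0.00907 = $5,457.079782

$5,457.08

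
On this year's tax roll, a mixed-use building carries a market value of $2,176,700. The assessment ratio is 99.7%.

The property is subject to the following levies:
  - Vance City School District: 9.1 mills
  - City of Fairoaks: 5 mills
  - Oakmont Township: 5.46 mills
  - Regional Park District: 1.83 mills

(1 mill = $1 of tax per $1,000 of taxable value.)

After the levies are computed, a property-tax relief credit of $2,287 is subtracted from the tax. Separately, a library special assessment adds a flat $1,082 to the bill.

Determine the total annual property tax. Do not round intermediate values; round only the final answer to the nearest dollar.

$45,215

Assessed value = $2,176,700 × 0.997 = $2,170,169.9
Vance City School District: $2,170,169.9 × 0.0091 = $19,748.54609
City of Fairoaks: $2,170,169.9 × 0.005 = $10,850.8495
Oakmont Township: $2,170,169.9 × 0.00546 = $11,849.127654
Regional Park District: $2,170,169.9 × 0.00183 = $3,971.410917
Levies subtotal = $46,419.934161
After credit = $46,419.934161 − $2,287 = $44,132.934161
Total = $44,132.934161 + $1,082 = $45,214.934161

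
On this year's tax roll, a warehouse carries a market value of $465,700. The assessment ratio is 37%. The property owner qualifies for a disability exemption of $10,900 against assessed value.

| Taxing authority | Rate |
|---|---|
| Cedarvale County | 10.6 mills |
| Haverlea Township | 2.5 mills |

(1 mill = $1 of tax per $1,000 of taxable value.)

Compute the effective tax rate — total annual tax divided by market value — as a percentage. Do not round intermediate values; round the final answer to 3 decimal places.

Assessed value = $465,700 × 0.37 = $172,309
Taxable value = $172,309 − $10,900 = $161,409
Cedarvale County: $161,409 × 0.0106 = $1,710.9354
Haverlea Township: $161,409 × 0.0025 = $403.5225
Total tax = $2,114.4579
Effective rate = $2,114.4579 ÷ $465,700 = 0.454% of market value

0.454%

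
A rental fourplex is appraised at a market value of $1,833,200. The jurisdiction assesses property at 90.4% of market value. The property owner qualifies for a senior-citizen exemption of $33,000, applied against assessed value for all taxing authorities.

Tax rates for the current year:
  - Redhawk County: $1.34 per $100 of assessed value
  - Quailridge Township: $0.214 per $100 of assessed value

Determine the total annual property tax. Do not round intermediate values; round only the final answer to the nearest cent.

Assessed value = $1,833,200 × 0.904 = $1,657,212.8
Taxable value = $1,657,212.8 − $33,000 = $1,624,212.8
Redhawk County: $1,624,212.8 × 0.0134 = $21,764.45152
Quailridge Township: $1,624,212.8 × 0.00214 = $3,475.815392
Total = $21,764.45152 + $3,475.815392 = $25,240.266912

$25,240.27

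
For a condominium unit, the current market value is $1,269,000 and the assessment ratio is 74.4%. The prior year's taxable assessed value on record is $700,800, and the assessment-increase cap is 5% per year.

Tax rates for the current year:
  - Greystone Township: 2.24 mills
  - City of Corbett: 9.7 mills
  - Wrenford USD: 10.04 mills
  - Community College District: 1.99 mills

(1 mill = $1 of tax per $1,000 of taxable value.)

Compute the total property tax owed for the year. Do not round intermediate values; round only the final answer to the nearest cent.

$17,638.08

Uncapped assessed value = $1,269,000 × 0.744 = $944,136
Cap limit = $700,800 × 1.05 = $735,840
Taxable assessed value = min($944,136, $735,840) = $735,840 (cap binds)
Greystone Township: $735,840 × 0.00224 = $1,648.2816
City of Corbett: $735,840 × 0.0097 = $7,137.648
Wrenford USD: $735,840 × 0.01004 = $7,387.8336
Community College District: $735,840 × 0.00199 = $1,464.3216
Total = $17,638.0848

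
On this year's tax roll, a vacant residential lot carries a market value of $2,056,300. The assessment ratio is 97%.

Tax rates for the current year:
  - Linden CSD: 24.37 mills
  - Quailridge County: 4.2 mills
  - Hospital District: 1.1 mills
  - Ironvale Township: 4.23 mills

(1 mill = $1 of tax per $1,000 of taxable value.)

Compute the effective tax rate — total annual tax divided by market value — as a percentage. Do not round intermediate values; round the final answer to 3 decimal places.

Assessed value = $2,056,300 × 0.97 = $1,994,611
Linden CSD: $1,994,611 × 0.02437 = $48,608.67007
Quailridge County: $1,994,611 × 0.0042 = $8,377.3662
Hospital District: $1,994,611 × 0.0011 = $2,194.0721
Ironvale Township: $1,994,611 × 0.00423 = $8,437.20453
Total tax = $67,617.3129
Effective rate = $67,617.3129 ÷ $2,056,300 = 3.288% of market value

3.288%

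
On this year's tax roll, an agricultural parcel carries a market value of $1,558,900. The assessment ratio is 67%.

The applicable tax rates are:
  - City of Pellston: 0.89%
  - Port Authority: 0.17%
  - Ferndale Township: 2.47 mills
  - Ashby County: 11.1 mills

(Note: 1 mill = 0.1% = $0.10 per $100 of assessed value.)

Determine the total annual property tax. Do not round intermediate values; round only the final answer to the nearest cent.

Assessed value = $1,558,900 × 0.67 = $1,044,463
City of Pellston: $1,044,463 × 0.0089 = $9,295.7207
Port Authority: $1,044,463 × 0.0017 = $1,775.5871
Ferndale Township: $1,044,463 × 0.00247 = $2,579.82361
Ashby County: $1,044,463 × 0.0111 = $11,593.5393
Total = $25,244.67071

$25,244.67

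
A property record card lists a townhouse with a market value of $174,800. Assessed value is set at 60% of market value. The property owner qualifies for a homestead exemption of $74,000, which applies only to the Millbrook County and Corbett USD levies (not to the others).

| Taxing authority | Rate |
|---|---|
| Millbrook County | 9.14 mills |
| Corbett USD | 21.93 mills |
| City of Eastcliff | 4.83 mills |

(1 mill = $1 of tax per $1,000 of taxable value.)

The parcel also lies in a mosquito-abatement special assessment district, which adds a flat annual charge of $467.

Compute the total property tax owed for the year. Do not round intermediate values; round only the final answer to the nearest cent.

Assessed value = $174,800 × 0.6 = $104,880
Millbrook County: ($104,880 − $74,000) × 0.00914 = $30,880 × 0.00914 = $282.2432
Corbett USD: ($104,880 − $74,000) × 0.02193 = $30,880 × 0.02193 = $677.1984
City of Eastcliff: $104,880 × 0.00483 = $506.5704
Levies subtotal = $1,466.012
Total = $1,466.012 + $467 = $1,933.012

$1,933.01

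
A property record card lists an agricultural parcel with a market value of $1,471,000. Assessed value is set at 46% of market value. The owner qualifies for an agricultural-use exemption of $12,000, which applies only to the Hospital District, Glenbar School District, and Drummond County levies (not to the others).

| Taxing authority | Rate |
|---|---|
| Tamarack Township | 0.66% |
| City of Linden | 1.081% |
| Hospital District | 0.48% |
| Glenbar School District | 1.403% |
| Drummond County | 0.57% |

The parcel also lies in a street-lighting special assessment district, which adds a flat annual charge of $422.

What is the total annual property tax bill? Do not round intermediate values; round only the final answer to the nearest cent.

$28,506.76

Assessed value = $1,471,000 × 0.46 = $676,660
Tamarack Township: $676,660 × 0.0066 = $4,465.956
City of Linden: $676,660 × 0.01081 = $7,314.6946
Hospital District: ($676,660 − $12,000) × 0.0048 = $664,660 × 0.0048 = $3,190.368
Glenbar School District: ($676,660 − $12,000) × 0.01403 = $664,660 × 0.01403 = $9,325.1798
Drummond County: ($676,660 − $12,000) × 0.0057 = $664,660 × 0.0057 = $3,788.562
Levies subtotal = $28,084.7604
Total = $28,084.7604 + $422 = $28,506.7604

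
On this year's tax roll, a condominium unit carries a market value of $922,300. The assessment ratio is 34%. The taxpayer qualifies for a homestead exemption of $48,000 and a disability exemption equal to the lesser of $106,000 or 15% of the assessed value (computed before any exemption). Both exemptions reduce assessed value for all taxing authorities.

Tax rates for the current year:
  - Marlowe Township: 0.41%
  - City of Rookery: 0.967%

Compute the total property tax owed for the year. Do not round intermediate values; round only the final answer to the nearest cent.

$3,009.36

Assessed value = $922,300 × 0.34 = $313,582
Disability exemption = min($106,000, 15% × $313,582) = min($106,000, $47,037.3) = $47,037.3 (percentage binds)
Taxable value = $313,582 − $48,000 − $47,037.3 = $218,544.7
Marlowe Township: $218,544.7 × 0.0041 = $896.03327
City of Rookery: $218,544.7 × 0.00967 = $2,113.327249
Total = $3,009.360519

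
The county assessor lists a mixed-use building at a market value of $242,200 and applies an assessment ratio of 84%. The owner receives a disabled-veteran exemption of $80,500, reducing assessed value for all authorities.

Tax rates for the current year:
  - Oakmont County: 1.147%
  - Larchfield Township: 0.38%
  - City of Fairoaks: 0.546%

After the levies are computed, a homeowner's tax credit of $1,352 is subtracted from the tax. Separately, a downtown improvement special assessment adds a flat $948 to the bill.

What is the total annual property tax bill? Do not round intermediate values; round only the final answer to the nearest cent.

Assessed value = $242,200 × 0.84 = $203,448
Taxable value = $203,448 − $80,500 = $122,948
Oakmont County: $122,948 × 0.01147 = $1,410.21356
Larchfield Township: $122,948 × 0.0038 = $467.2024
City of Fairoaks: $122,948 × 0.00546 = $671.29608
Levies subtotal = $2,548.71204
After credit = $2,548.71204 − $1,352 = $1,196.71204
Total = $1,196.71204 + $948 = $2,144.71204

$2,144.71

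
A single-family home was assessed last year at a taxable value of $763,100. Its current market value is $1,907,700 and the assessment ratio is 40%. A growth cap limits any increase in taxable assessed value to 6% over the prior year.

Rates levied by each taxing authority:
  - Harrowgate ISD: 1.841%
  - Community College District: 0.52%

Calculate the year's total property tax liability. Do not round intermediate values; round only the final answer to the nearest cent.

$18,016.32

Uncapped assessed value = $1,907,700 × 0.4 = $763,080
Cap limit = $763,100 × 1.06 = $808,886
Taxable assessed value = min($763,080, $808,886) = $763,080 (cap does not bind)
Harrowgate ISD: $763,080 × 0.01841 = $14,048.3028
Community College District: $763,080 × 0.0052 = $3,968.016
Total = $18,016.3188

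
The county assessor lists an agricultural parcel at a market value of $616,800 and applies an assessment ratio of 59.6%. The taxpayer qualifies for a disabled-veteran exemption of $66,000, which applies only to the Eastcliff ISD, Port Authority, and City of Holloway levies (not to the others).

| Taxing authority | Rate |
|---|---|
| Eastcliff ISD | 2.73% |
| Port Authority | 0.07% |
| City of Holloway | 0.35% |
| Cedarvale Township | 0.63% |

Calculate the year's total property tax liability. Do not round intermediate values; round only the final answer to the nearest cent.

Assessed value = $616,800 × 0.596 = $367,612.8
Eastcliff ISD: ($367,612.8 − $66,000) × 0.0273 = $301,612.8 × 0.0273 = $8,234.02944
Port Authority: ($367,612.8 − $66,000) × 0.0007 = $301,612.8 × 0.0007 = $211.12896
City of Holloway: ($367,612.8 − $66,000) × 0.0035 = $301,612.8 × 0.0035 = $1,055.6448
Cedarvale Township: $367,612.8 × 0.0063 = $2,315.96064
Total = $11,816.76384

$11,816.76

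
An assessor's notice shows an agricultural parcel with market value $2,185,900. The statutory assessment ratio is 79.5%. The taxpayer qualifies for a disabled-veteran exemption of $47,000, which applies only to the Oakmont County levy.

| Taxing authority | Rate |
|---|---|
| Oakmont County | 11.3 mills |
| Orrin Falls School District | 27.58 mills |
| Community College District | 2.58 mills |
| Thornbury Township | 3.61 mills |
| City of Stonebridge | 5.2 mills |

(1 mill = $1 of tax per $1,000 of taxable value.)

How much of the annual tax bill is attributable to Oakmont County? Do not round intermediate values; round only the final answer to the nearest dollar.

Assessed value = $2,185,900 × 0.795 = $1,737,790.5
Oakmont County taxable value = $1,737,790.5 − $47,000 = $1,690,790.5
Oakmont County levy = $1,690,790.5 × 0.0113 = $19,105.93265

$19,106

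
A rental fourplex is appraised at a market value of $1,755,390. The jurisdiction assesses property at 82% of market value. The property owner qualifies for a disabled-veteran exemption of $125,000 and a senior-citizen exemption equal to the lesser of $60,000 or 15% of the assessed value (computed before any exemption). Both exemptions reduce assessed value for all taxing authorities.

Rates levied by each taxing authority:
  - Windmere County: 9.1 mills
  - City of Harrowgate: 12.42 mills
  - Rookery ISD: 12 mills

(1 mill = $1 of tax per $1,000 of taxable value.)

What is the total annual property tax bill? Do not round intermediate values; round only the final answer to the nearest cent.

Assessed value = $1,755,390 × 0.82 = $1,439,419.8
Senior-citizen exemption = min($60,000, 15% × $1,439,419.8) = min($60,000, $215,912.97) = $60,000 (dollar cap binds)
Taxable value = $1,439,419.8 − $125,000 − $60,000 = $1,254,419.8
Windmere County: $1,254,419.8 × 0.0091 = $11,415.22018
City of Harrowgate: $1,254,419.8 × 0.01242 = $15,579.893916
Rookery ISD: $1,254,419.8 × 0.012 = $15,053.0376
Total = $42,048.151696

$42,048.15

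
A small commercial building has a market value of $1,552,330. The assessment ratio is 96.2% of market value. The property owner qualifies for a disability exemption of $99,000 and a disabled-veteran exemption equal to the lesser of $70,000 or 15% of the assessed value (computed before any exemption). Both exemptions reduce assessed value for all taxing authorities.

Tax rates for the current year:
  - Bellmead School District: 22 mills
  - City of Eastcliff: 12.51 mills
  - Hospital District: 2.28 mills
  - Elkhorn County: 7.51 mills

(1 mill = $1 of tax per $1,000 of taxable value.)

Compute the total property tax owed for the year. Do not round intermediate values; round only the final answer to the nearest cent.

Assessed value = $1,552,330 × 0.962 = $1,493,341.46
Disabled-veteran exemption = min($70,000, 15% × $1,493,341.46) = min($70,000, $224,001.219) = $70,000 (dollar cap binds)
Taxable value = $1,493,341.46 − $99,000 − $70,000 = $1,324,341.46
Bellmead School District: $1,324,341.46 × 0.022 = $29,135.51212
City of Eastcliff: $1,324,341.46 × 0.01251 = $16,567.5116646
Hospital District: $1,324,341.46 × 0.00228 = $3,019.4985288
Elkhorn County: $1,324,341.46 × 0.00751 = $9,945.8043646
Total = $58,668.326678

$58,668.33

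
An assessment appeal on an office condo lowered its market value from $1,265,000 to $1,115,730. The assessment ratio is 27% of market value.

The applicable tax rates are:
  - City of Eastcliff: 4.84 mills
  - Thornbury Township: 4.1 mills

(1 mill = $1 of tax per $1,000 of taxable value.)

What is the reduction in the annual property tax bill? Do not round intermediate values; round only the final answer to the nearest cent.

Old assessed value = $1,265,000 × 0.27 = $341,550
New assessed value = $1,115,730 × 0.27 = $301,247.1
Combined rate = 0.00484 + 0.0041 = 0.00894
Old tax = $341,550 × 0.00894 = $3,053.457
New tax = $301,247.1 × 0.00894 = $2,693.149074
Reduction = $3,053.457 − $2,693.149074 = $360.307926

$360.31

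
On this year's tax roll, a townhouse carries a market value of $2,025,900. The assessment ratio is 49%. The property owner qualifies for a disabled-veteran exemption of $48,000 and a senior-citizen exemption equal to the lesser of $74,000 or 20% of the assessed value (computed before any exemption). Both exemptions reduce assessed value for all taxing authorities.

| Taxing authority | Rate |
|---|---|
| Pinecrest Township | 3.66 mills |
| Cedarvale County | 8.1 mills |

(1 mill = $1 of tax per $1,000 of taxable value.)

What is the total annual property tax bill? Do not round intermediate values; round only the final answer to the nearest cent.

$10,239.33

Assessed value = $2,025,900 × 0.49 = $992,691
Senior-citizen exemption = min($74,000, 20% × $992,691) = min($74,000, $198,538.2) = $74,000 (dollar cap binds)
Taxable value = $992,691 − $48,000 − $74,000 = $870,691
Pinecrest Township: $870,691 × 0.00366 = $3,186.72906
Cedarvale County: $870,691 × 0.0081 = $7,052.5971
Total = $10,239.32616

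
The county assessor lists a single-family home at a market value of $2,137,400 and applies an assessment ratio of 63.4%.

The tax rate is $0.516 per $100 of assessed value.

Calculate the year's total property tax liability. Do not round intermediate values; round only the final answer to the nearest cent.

Assessed value = $2,137,400 × 0.634 = $1,355,111.6
Tax = $1,355,111.6 × 0.00516 = $6,992.375856

$6,992.38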